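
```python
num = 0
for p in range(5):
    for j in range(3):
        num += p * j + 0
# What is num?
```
Trace:
  num=0
  num=0, p=0, j=0
  num=0, p=0, j=1
  num=0, p=0, j=2
  num=0, p=1, j=0
  num=1, p=1, j=1
  num=3, p=1, j=2
  num=3, p=2, j=0
  num=5, p=2, j=1
  num=9, p=2, j=2
  num=9, p=3, j=0
  num=12, p=3, j=1
  num=18, p=3, j=2
  num=18, p=4, j=0
  num=22, p=4, j=1
  num=30, p=4, j=2

Final answer: 30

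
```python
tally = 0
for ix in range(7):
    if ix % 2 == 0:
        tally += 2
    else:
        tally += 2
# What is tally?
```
Trace:
  tally=0
  tally=2, ix=0
  tally=4, ix=1
  tally=6, ix=2
  tally=8, ix=3
  tally=10, ix=4
  tally=12, ix=5
  tally=14, ix=6

Final answer: 14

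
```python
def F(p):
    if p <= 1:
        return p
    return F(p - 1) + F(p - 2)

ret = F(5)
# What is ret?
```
Call trace (a repeated sub-call is expanded the first time; later identical calls just restate its return value):
F(p=5)
  F(p=4)
    F(p=3)
      F(p=2)
        F(p=1)
        -> return 1
        F(p=0)
        -> return 0
      -> return 1
      F(p=1)
      -> return 1
    -> return 2
    F(p=2) -> return 1  (same call as traced above)
  -> return 3
  F(p=3) -> return 2  (same call as traced above)
-> return 5

Final answer: 5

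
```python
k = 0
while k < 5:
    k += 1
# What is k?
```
Trace:
  k=0
  k=1
  k=2
  k=3
  k=4
  k=5

Final answer: 5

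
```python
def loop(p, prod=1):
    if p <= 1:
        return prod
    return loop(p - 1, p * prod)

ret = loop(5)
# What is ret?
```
Call trace:
loop(p=5, prod=1)
  loop(p=4, prod=5)
    loop(p=3, prod=20)
      loop(p=2, prod=60)
        loop(p=1, prod=120)
        -> return 120
      -> return 120
    -> return 120
  -> return 120
-> return 120

Final answer: 120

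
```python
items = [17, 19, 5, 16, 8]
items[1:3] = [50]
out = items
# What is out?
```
Trace:
  items=[17, 19, 5, 16, 8]
  items=[17, 50, 16, 8]
  items=[17, 50, 16, 8], out=[17, 50, 16, 8]

Final answer: [17, 50, 16, 8]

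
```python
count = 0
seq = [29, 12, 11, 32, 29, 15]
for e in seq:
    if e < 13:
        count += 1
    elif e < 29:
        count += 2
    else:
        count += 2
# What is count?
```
Trace:
  count=0
  count=2, e=29
  count=3, e=12
  count=4, e=11
  count=6, e=32
  count=8, e=29
  count=10, e=15

Final answer: 10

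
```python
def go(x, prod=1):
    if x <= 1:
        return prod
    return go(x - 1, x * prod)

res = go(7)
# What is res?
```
Call trace:
go(x=7, prod=1)
  go(x=6, prod=7)
    go(x=5, prod=42)
      go(x=4, prod=210)
        go(x=3, prod=840)
          go(x=2, prod=2520)
            go(x=1, prod=5040)
            -> return 5040
          -> return 5040
        -> return 5040
      -> return 5040
    -> return 5040
  -> return 5040
-> return 5040

Final answer: 5040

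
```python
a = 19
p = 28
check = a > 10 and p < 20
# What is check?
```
Trace:
  a=19
  a=19, p=28
  a=19, p=28, check=False

Final answer: False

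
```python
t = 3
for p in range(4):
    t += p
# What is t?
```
Trace:
  t=3
  t=3, p=0
  t=4, p=1
  t=6, p=2
  t=9, p=3

Final answer: 9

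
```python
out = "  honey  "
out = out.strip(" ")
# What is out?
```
Trace:
  out='  honey  '
  out='honey'

Final answer: 'honey'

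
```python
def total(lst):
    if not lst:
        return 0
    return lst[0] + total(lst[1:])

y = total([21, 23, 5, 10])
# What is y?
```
Call trace:
total(lst=[21, 23, 5, 10])
  total(lst=[23, 5, 10])
    total(lst=[5, 10])
      total(lst=[10])
        total(lst=[])
        -> return 0
      -> return 10
    -> return 15
  -> return 38
-> return 59

Final answer: 59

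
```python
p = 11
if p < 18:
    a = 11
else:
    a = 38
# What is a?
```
Trace:
  p=11
  p=11, a=11

Final answer: 11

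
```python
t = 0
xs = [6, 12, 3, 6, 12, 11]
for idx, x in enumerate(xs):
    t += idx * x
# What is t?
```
Trace:
  t=0
  t=0, idx=0, x=6
  t=12, idx=1, x=12
  t=18, idx=2, x=3
  t=36, idx=3, x=6
  t=84, idx=4, x=12
  t=139, idx=5, x=11

Final answer: 139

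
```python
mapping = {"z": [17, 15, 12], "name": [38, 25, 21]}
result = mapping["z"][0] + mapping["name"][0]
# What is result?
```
Trace:
  mapping={'z': [17, 15, 12], 'name': [38, 25, 21]}
  mapping={'z': [17, 15, 12], 'name': [38, 25, 21]}, result=55

Final answer: 55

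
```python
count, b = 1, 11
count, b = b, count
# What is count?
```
Trace:
  count=1, b=11
  count=11, b=1

Final answer: 11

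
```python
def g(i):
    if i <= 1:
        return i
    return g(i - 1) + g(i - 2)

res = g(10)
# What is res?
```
Call trace (a repeated sub-call is expanded the first time; later identical calls just restate its return value):
g(i=10)
  g(i=9)
    g(i=8)
      g(i=7)
        g(i=6)
          g(i=5)
            g(i=4)
              g(i=3)
                g(i=2)
                  g(i=1)
                  -> return 1
                  g(i=0)
                  -> return 0
                -> return 1
                g(i=1)
                -> return 1
              -> return 2
              g(i=2) -> return 1  (same call as traced above)
            -> return 3
            g(i=3) -> return 2  (same call as traced above)
          -> return 5
          g(i=4) -> return 3  (same call as traced above)
        -> return 8
        g(i=5) -> return 5  (same call as traced above)
      -> return 13
      g(i=6) -> return 8  (same call as traced above)
    -> return 21
    g(i=7) -> return 13  (same call as traced above)
  -> return 34
  g(i=8) -> return 21  (same call as traced above)
-> return 55

Final answer: 55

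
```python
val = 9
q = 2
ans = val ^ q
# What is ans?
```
Trace:
  val=9
  val=9, q=2
  val=9, q=2, ans=11

Final answer: 11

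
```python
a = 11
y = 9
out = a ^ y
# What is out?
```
Trace:
  a=11
  a=11, y=9
  a=11, y=9, out=2

Final answer: 2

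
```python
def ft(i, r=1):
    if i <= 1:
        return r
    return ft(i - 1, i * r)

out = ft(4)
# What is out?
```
Call trace:
ft(i=4, r=1)
  ft(i=3, r=4)
    ft(i=2, r=12)
      ft(i=1, r=24)
      -> return 24
    -> return 24
  -> return 24
-> return 24

Final answer: 24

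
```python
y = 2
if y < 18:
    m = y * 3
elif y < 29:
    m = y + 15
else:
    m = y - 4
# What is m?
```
Trace:
  y=2
  y=2, m=6

Final answer: 6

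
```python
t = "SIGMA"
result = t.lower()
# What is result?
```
Trace:
  t='SIGMA'
  t='SIGMA', result='sigma'

Final answer: 'sigma'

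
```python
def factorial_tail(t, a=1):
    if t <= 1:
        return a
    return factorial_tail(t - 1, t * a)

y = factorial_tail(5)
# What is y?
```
Call trace:
factorial_tail(t=5, a=1)
  factorial_tail(t=4, a=5)
    factorial_tail(t=3, a=20)
      factorial_tail(t=2, a=60)
        factorial_tail(t=1, a=120)
        -> return 120
      -> return 120
    -> return 120
  -> return 120
-> return 120

Final answer: 120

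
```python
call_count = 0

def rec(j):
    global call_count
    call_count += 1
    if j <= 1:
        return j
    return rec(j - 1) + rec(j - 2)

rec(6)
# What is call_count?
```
Call trace (a repeated sub-call is expanded the first time; later identical calls just restate its return value):
rec(j=6)
  rec(j=5)
    rec(j=4)
      rec(j=3)
        rec(j=2)
          rec(j=1)
          -> return 1
          rec(j=0)
          -> return 0
        -> return 1
        rec(j=1)
        -> return 1
      -> return 2
      rec(j=2) -> return 1  (same call as traced above)
    -> return 3
    rec(j=3) -> return 2  (same call as traced above)
  -> return 5
  rec(j=4) -> return 3  (same call as traced above)
-> return 8

call_count is incremented once per call, so count the calls in each subtree. Let C(j) = number of calls made by rec(j).
C(0) = C(1) = 1 (base case, no recursion); C(j) = 1 + C(j - 1) + C(j - 2) otherwise.
C(2) = 1 + C(1) + C(0) = 1 + 1 + 1 = 3
C(3) = 1 + C(2) + C(1) = 1 + 3 + 1 = 5
C(4) = 1 + C(3) + C(2) = 1 + 5 + 3 = 9
C(5) = 1 + C(4) + C(3) = 1 + 9 + 5 = 15
C(6) = 1 + C(5) + C(4) = 1 + 15 + 9 = 25
call_count = C(6) = 25

Final answer: 25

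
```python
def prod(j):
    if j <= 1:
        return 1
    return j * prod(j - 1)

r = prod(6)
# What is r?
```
Call trace:
prod(j=6)
  prod(j=5)
    prod(j=4)
      prod(j=3)
        prod(j=2)
          prod(j=1)
          -> return 1
        -> return 2
      -> return 6
    -> return 24
  -> return 120
-> return 720

Final answer: 720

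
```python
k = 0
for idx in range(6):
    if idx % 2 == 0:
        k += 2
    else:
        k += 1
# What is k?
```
Trace:
  k=0
  k=2, idx=0
  k=3, idx=1
  k=5, idx=2
  k=6, idx=3
  k=8, idx=4
  k=9, idx=5

Final answer: 9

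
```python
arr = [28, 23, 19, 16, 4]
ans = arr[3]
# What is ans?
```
Trace:
  arr=[28, 23, 19, 16, 4]
  arr=[28, 23, 19, 16, 4], ans=16

Final answer: 16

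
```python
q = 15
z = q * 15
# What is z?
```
Trace:
  q=15
  q=15, z=225

Final answer: 225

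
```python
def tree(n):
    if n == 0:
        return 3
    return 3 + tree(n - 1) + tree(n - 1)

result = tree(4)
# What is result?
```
Call trace (a repeated sub-call is expanded the first time; later identical calls just restate its return value):
tree(n=4)
  tree(n=3)
    tree(n=2)
      tree(n=1)
        tree(n=0)
        -> return 3
        tree(n=0)
        -> return 3
      -> return 9
      tree(n=1) -> return 9  (same call as traced above)
    -> return 21
    tree(n=2) -> return 21  (same call as traced above)
  -> return 45
  tree(n=3) -> return 45  (same call as traced above)
-> return 93

Final answer: 93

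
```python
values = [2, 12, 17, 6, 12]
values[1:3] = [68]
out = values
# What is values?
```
Trace:
  values=[2, 12, 17, 6, 12]
  values=[2, 68, 6, 12]
  values=[2, 68, 6, 12], out=[2, 68, 6, 12]

Final answer: [2, 68, 6, 12]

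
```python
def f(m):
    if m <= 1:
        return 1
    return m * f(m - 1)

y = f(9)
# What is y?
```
Call trace:
f(m=9)
  f(m=8)
    f(m=7)
      f(m=6)
        f(m=5)
          f(m=4)
            f(m=3)
              f(m=2)
                f(m=1)
                -> return 1
              -> return 2
            -> return 6
          -> return 24
        -> return 120
      -> return 720
    -> return 5040
  -> return 40320
-> return 362880

Final answer: 362880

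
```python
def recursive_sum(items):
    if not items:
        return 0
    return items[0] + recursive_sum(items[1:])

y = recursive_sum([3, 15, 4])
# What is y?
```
Call trace:
recursive_sum(items=[3, 15, 4])
  recursive_sum(items=[15, 4])
    recursive_sum(items=[4])
      recursive_sum(items=[])
      -> return 0
    -> return 4
  -> return 19
-> return 22

Final answer: 22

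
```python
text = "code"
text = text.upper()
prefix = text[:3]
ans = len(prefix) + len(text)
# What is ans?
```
Trace:
  text='code'
  text='CODE'
  text='CODE', prefix='COD'
  text='CODE', prefix='COD', ans=7

Final answer: 7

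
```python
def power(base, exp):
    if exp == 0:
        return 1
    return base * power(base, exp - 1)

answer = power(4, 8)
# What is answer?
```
Call trace:
power(base=4, exp=8)
  power(base=4, exp=7)
    power(base=4, exp=6)
      power(base=4, exp=5)
        power(base=4, exp=4)
          power(base=4, exp=3)
            power(base=4, exp=2)
              power(base=4, exp=1)
                power(base=4, exp=0)
                -> return 1
              -> return 4
            -> return 16
          -> return 64
        -> return 256
      -> return 1024
    -> return 4096
  -> return 16384
-> return 65536

Final answer: 65536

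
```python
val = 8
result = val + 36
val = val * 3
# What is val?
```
Trace:
  val=8
  val=8, result=44
  val=24, result=44

Final answer: 24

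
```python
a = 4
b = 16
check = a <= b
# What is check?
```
Trace:
  a=4
  a=4, b=16
  a=4, b=16, check=True

Final answer: True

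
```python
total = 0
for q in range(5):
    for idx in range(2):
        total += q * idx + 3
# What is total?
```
Trace:
  total=0
  total=3, q=0, idx=0
  total=6, q=0, idx=1
  total=9, q=1, idx=0
  total=13, q=1, idx=1
  total=16, q=2, idx=0
  total=21, q=2, idx=1
  total=24, q=3, idx=0
  total=30, q=3, idx=1
  total=33, q=4, idx=0
  total=40, q=4, idx=1

Final answer: 40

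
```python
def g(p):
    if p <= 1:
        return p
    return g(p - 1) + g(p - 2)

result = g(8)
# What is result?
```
Call trace (a repeated sub-call is expanded the first time; later identical calls just restate its return value):
g(p=8)
  g(p=7)
    g(p=6)
      g(p=5)
        g(p=4)
          g(p=3)
            g(p=2)
              g(p=1)
              -> return 1
              g(p=0)
              -> return 0
            -> return 1
            g(p=1)
            -> return 1
          -> return 2
          g(p=2) -> return 1  (same call as traced above)
        -> return 3
        g(p=3) -> return 2  (same call as traced above)
      -> return 5
      g(p=4) -> return 3  (same call as traced above)
    -> return 8
    g(p=5) -> return 5  (same call as traced above)
  -> return 13
  g(p=6) -> return 8  (same call as traced above)
-> return 21

Final answer: 21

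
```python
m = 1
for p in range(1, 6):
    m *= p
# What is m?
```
Trace:
  m=1
  m=1, p=1
  m=2, p=2
  m=6, p=3
  m=24, p=4
  m=120, p=5

Final answer: 120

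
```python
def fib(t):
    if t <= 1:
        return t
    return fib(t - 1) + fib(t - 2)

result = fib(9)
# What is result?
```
Call trace (a repeated sub-call is expanded the first time; later identical calls just restate its return value):
fib(t=9)
  fib(t=8)
    fib(t=7)
      fib(t=6)
        fib(t=5)
          fib(t=4)
            fib(t=3)
              fib(t=2)
                fib(t=1)
                -> return 1
                fib(t=0)
                -> return 0
              -> return 1
              fib(t=1)
              -> return 1
            -> return 2
            fib(t=2) -> return 1  (same call as traced above)
          -> return 3
          fib(t=3) -> return 2  (same call as traced above)
        -> return 5
        fib(t=4) -> return 3  (same call as traced above)
      -> return 8
      fib(t=5) -> return 5  (same call as traced above)
    -> return 13
    fib(t=6) -> return 8  (same call as traced above)
  -> return 21
  fib(t=7) -> return 13  (same call as traced above)
-> return 34

Final answer: 34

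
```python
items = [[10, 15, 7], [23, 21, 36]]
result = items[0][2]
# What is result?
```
Trace:
  items=[[10, 15, 7], [23, 21, 36]]
  items=[[10, 15, 7], [23, 21, 36]], result=7

Final answer: 7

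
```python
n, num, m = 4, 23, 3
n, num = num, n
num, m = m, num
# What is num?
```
Trace:
  n=4, num=23, m=3
  n=23, num=4, m=3
  n=23, num=3, m=4

Final answer: 3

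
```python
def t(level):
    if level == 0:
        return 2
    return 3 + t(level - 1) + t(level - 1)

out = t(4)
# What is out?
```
Call trace (a repeated sub-call is expanded the first time; later identical calls just restate its return value):
t(level=4)
  t(level=3)
    t(level=2)
      t(level=1)
        t(level=0)
        -> return 2
        t(level=0)
        -> return 2
      -> return 7
      t(level=1) -> return 7  (same call as traced above)
    -> return 17
    t(level=2) -> return 17  (same call as traced above)
  -> return 37
  t(level=3) -> return 37  (same call as traced above)
-> return 77

Final answer: 77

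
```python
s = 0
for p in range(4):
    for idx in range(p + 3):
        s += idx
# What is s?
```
Trace:
  s=0
  s=0, p=0, idx=0
  s=1, p=0, idx=1
  s=3, p=0, idx=2
  s=3, p=1, idx=0
  s=4, p=1, idx=1
  s=6, p=1, idx=2
  s=9, p=1, idx=3
  s=9, p=2, idx=0
  s=10, p=2, idx=1
  s=12, p=2, idx=2
  s=15, p=2, idx=3
  s=19, p=2, idx=4
  s=19, p=3, idx=0
  s=20, p=3, idx=1
  s=22, p=3, idx=2
  s=25, p=3, idx=3
  s=29, p=3, idx=4
  s=34, p=3, idx=5

Final answer: 34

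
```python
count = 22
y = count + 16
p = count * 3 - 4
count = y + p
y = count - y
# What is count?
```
Trace:
  count=22
  count=22, y=38
  count=22, y=38, p=62
  count=100, y=38, p=62
  count=100, y=62, p=62

Final answer: 100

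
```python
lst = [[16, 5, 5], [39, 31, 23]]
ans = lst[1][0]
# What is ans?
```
Trace:
  lst=[[16, 5, 5], [39, 31, 23]]
  lst=[[16, 5, 5], [39, 31, 23]], ans=39

Final answer: 39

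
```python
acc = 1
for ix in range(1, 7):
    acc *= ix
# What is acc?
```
Trace:
  acc=1
  acc=1, ix=1
  acc=2, ix=2
  acc=6, ix=3
  acc=24, ix=4
  acc=120, ix=5
  acc=720, ix=6

Final answer: 720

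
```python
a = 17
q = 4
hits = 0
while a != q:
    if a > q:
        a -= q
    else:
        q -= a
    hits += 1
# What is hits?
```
Trace:
  a=17
  a=17, q=4
  a=17, q=4, hits=0
  a=13, q=4, hits=1
  a=9, q=4, hits=2
  a=5, q=4, hits=3
  a=1, q=4, hits=4
  a=1, q=3, hits=5
  a=1, q=2, hits=6
  a=1, q=1, hits=7

Final answer: 7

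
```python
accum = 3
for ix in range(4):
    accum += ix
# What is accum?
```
Trace:
  accum=3
  accum=3, ix=0
  accum=4, ix=1
  accum=6, ix=2
  accum=9, ix=3

Final answer: 9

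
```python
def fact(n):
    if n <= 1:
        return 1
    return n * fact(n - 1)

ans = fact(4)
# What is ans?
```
Call trace:
fact(n=4)
  fact(n=3)
    fact(n=2)
      fact(n=1)
      -> return 1
    -> return 2
  -> return 6
-> return 24

Final answer: 24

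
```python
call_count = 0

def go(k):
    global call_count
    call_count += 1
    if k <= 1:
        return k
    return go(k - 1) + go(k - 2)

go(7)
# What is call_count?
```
Call trace (a repeated sub-call is expanded the first time; later identical calls just restate its return value):
go(k=7)
  go(k=6)
    go(k=5)
      go(k=4)
        go(k=3)
          go(k=2)
            go(k=1)
            -> return 1
            go(k=0)
            -> return 0
          -> return 1
          go(k=1)
          -> return 1
        -> return 2
        go(k=2) -> return 1  (same call as traced above)
      -> return 3
      go(k=3) -> return 2  (same call as traced above)
    -> return 5
    go(k=4) -> return 3  (same call as traced above)
  -> return 8
  go(k=5) -> return 5  (same call as traced above)
-> return 13

call_count is incremented once per call, so count the calls in each subtree. Let C(k) = number of calls made by go(k).
C(0) = C(1) = 1 (base case, no recursion); C(k) = 1 + C(k - 1) + C(k - 2) otherwise.
C(2) = 1 + C(1) + C(0) = 1 + 1 + 1 = 3
C(3) = 1 + C(2) + C(1) = 1 + 3 + 1 = 5
C(4) = 1 + C(3) + C(2) = 1 + 5 + 3 = 9
C(5) = 1 + C(4) + C(3) = 1 + 9 + 5 = 15
C(6) = 1 + C(5) + C(4) = 1 + 15 + 9 = 25
C(7) = 1 + C(6) + C(5) = 1 + 25 + 15 = 41
call_count = C(7) = 41

Final answer: 41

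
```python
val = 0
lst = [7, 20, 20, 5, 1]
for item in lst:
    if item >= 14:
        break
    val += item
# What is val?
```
Trace:
  val=0
  val=7, item=7
  val=7, item=20

Final answer: 7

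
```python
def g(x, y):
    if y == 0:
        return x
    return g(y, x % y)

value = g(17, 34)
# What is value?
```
Call trace:
g(x=17, y=34)
  g(x=34, y=17)
    g(x=17, y=0)
    -> return 17
  -> return 17
-> return 17

Final answer: 17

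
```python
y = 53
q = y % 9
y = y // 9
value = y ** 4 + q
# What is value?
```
Trace:
  y=53
  y=53, q=8
  y=5, q=8
  y=5, q=8, value=633

Final answer: 633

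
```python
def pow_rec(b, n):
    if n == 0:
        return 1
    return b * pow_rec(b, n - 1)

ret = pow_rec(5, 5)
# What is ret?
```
Call trace:
pow_rec(b=5, n=5)
  pow_rec(b=5, n=4)
    pow_rec(b=5, n=3)
      pow_rec(b=5, n=2)
        pow_rec(b=5, n=1)
          pow_rec(b=5, n=0)
          -> return 1
        -> return 5
      -> return 25
    -> return 125
  -> return 625
-> return 3125

Final answer: 3125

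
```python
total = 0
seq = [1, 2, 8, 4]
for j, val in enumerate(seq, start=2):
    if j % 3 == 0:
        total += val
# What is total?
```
Trace:
  total=0
  total=0, j=2, val=1
  total=2, j=3, val=2
  total=2, j=4, val=8
  total=2, j=5, val=4

Final answer: 2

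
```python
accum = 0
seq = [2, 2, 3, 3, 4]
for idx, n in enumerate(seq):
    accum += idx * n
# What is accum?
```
Trace:
  accum=0
  accum=0, idx=0, n=2
  accum=2, idx=1, n=2
  accum=8, idx=2, n=3
  accum=17, idx=3, n=3
  accum=33, idx=4, n=4

Final answer: 33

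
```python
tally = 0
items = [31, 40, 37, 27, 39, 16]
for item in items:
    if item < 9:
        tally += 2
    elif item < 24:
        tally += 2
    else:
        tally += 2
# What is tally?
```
Trace:
  tally=0
  tally=2, item=31
  tally=4, item=40
  tally=6, item=37
  tally=8, item=27
  tally=10, item=39
  tally=12, item=16

Final answer: 12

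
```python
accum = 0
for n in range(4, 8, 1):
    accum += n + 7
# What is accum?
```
Trace:
  accum=0
  accum=11, n=4
  accum=23, n=5
  accum=36, n=6
  accum=50, n=7

Final answer: 50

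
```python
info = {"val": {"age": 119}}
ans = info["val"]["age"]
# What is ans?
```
Trace:
  info={'val': {'age': 119}}
  info={'val': {'age': 119}}, ans=119

Final answer: 119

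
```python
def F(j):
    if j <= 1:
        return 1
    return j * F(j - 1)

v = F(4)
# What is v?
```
Call trace:
F(j=4)
  F(j=3)
    F(j=2)
      F(j=1)
      -> return 1
    -> return 2
  -> return 6
-> return 24

Final answer: 24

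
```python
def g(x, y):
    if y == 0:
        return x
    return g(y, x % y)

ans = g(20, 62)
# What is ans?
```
Call trace:
g(x=20, y=62)
  g(x=62, y=20)
    g(x=20, y=2)
      g(x=2, y=0)
      -> return 2
    -> return 2
  -> return 2
-> return 2

Final answer: 2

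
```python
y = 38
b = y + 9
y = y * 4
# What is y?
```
Trace:
  y=38
  y=38, b=47
  y=152, b=47

Final answer: 152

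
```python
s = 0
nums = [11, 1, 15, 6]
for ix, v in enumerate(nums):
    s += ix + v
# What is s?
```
Trace:
  s=0
  s=11, ix=0, v=11
  s=13, ix=1, v=1
  s=30, ix=2, v=15
  s=39, ix=3, v=6

Final answer: 39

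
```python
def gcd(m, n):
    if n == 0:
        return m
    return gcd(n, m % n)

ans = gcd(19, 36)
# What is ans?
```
Call trace:
gcd(m=19, n=36)
  gcd(m=36, n=19)
    gcd(m=19, n=17)
      gcd(m=17, n=2)
        gcd(m=2, n=1)
          gcd(m=1, n=0)
          -> return 1
        -> return 1
      -> return 1
    -> return 1
  -> return 1
-> return 1

Final answer: 1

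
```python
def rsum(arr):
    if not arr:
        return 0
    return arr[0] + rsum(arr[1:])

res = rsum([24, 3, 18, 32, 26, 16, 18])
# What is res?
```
Call trace:
rsum(arr=[24, 3, 18, 32, 26, 16, 18])
  rsum(arr=[3, 18, 32, 26, 16, 18])
    rsum(arr=[18, 32, 26, 16, 18])
      rsum(arr=[32, 26, 16, 18])
        rsum(arr=[26, 16, 18])
          rsum(arr=[16, 18])
            rsum(arr=[18])
              rsum(arr=[])
              -> return 0
            -> return 18
          -> return 34
        -> return 60
      -> return 92
    -> return 110
  -> return 113
-> return 137

Final answer: 137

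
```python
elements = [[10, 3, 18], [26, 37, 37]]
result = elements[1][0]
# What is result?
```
Trace:
  elements=[[10, 3, 18], [26, 37, 37]]
  elements=[[10, 3, 18], [26, 37, 37]], result=26

Final answer: 26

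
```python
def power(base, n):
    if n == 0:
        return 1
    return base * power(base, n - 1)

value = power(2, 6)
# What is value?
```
Call trace:
power(base=2, n=6)
  power(base=2, n=5)
    power(base=2, n=4)
      power(base=2, n=3)
        power(base=2, n=2)
          power(base=2, n=1)
            power(base=2, n=0)
            -> return 1
          -> return 2
        -> return 4
      -> return 8
    -> return 16
  -> return 32
-> return 64

Final answer: 64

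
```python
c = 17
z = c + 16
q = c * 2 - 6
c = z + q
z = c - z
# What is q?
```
Trace:
  c=17
  c=17, z=33
  c=17, z=33, q=28
  c=61, z=33, q=28
  c=61, z=28, q=28

Final answer: 28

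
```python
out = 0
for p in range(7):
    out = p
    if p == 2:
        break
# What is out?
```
Trace:
  out=0
  out=0, p=0
  out=1, p=1
  out=2, p=2

Final answer: 2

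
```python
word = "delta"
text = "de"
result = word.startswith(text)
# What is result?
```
Trace:
  word='delta'
  word='delta', text='de'
  word='delta', text='de', result=True

Final answer: True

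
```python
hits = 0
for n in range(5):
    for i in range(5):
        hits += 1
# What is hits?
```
Trace:
  hits=0
  hits=1, n=0, i=0
  hits=2, n=0, i=1
  hits=3, n=0, i=2
  hits=4, n=0, i=3
  hits=5, n=0, i=4
  hits=6, n=1, i=0
  hits=7, n=1, i=1
  hits=8, n=1, i=2
  hits=9, n=1, i=3
  hits=10, n=1, i=4
  hits=11, n=2, i=0
  hits=12, n=2, i=1
  hits=13, n=2, i=2
  hits=14, n=2, i=3
  hits=15, n=2, i=4
  hits=16, n=3, i=0
  hits=17, n=3, i=1
  hits=18, n=3, i=2
  hits=19, n=3, i=3
  hits=20, n=3, i=4
  hits=21, n=4, i=0
  hits=22, n=4, i=1
  hits=23, n=4, i=2
  hits=24, n=4, i=3
  hits=25, n=4, i=4

Final answer: 25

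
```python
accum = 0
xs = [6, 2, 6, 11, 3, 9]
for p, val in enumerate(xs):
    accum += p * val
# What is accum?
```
Trace:
  accum=0
  accum=0, p=0, val=6
  accum=2, p=1, val=2
  accum=14, p=2, val=6
  accum=47, p=3, val=11
  accum=59, p=4, val=3
  accum=104, p=5, val=9

Final answer: 104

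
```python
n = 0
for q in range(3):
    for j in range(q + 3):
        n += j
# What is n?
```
Trace:
  n=0
  n=0, q=0, j=0
  n=1, q=0, j=1
  n=3, q=0, j=2
  n=3, q=1, j=0
  n=4, q=1, j=1
  n=6, q=1, j=2
  n=9, q=1, j=3
  n=9, q=2, j=0
  n=10, q=2, j=1
  n=12, q=2, j=2
  n=15, q=2, j=3
  n=19, q=2, j=4

Final answer: 19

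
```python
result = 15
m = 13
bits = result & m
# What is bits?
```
Trace:
  result=15
  result=15, m=13
  result=15, m=13, bits=13

Final answer: 13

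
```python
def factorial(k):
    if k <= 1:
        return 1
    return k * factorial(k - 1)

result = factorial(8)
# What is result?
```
Call trace:
factorial(k=8)
  factorial(k=7)
    factorial(k=6)
      factorial(k=5)
        factorial(k=4)
          factorial(k=3)
            factorial(k=2)
              factorial(k=1)
              -> return 1
            -> return 2
          -> return 6
        -> return 24
      -> return 120
    -> return 720
  -> return 5040
-> return 40320

Final answer: 40320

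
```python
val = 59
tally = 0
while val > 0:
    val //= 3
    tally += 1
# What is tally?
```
Trace:
  val=59
  val=59, tally=0
  val=19, tally=1
  val=6, tally=2
  val=2, tally=3
  val=0, tally=4

Final answer: 4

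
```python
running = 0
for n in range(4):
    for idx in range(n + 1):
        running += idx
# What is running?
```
Trace:
  running=0
  running=0, n=0, idx=0
  running=0, n=1, idx=0
  running=1, n=1, idx=1
  running=1, n=2, idx=0
  running=2, n=2, idx=1
  running=4, n=2, idx=2
  running=4, n=3, idx=0
  running=5, n=3, idx=1
  running=7, n=3, idx=2
  running=10, n=3, idx=3

Final answer: 10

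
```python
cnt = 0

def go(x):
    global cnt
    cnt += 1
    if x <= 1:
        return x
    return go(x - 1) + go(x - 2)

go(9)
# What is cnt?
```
Call trace (a repeated sub-call is expanded the first time; later identical calls just restate its return value):
go(x=9)
  go(x=8)
    go(x=7)
      go(x=6)
        go(x=5)
          go(x=4)
            go(x=3)
              go(x=2)
                go(x=1)
                -> return 1
                go(x=0)
                -> return 0
              -> return 1
              go(x=1)
              -> return 1
            -> return 2
            go(x=2) -> return 1  (same call as traced above)
          -> return 3
          go(x=3) -> return 2  (same call as traced above)
        -> return 5
        go(x=4) -> return 3  (same call as traced above)
      -> return 8
      go(x=5) -> return 5  (same call as traced above)
    -> return 13
    go(x=6) -> return 8  (same call as traced above)
  -> return 21
  go(x=7) -> return 13  (same call as traced above)
-> return 34

cnt is incremented once per call, so count the calls in each subtree. Let C(x) = number of calls made by go(x).
C(0) = C(1) = 1 (base case, no recursion); C(x) = 1 + C(x - 1) + C(x - 2) otherwise.
C(2) = 1 + C(1) + C(0) = 1 + 1 + 1 = 3
C(3) = 1 + C(2) + C(1) = 1 + 3 + 1 = 5
C(4) = 1 + C(3) + C(2) = 1 + 5 + 3 = 9
C(5) = 1 + C(4) + C(3) = 1 + 9 + 5 = 15
C(6) = 1 + C(5) + C(4) = 1 + 15 + 9 = 25
C(7) = 1 + C(6) + C(5) = 1 + 25 + 15 = 41
C(8) = 1 + C(7) + C(6) = 1 + 41 + 25 = 67
C(9) = 1 + C(8) + C(7) = 1 + 67 + 41 = 109
cnt = C(9) = 109

Final answer: 109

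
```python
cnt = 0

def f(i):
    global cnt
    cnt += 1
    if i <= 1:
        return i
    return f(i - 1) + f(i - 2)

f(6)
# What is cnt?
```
Call trace (a repeated sub-call is expanded the first time; later identical calls just restate its return value):
f(i=6)
  f(i=5)
    f(i=4)
      f(i=3)
        f(i=2)
          f(i=1)
          -> return 1
          f(i=0)
          -> return 0
        -> return 1
        f(i=1)
        -> return 1
      -> return 2
      f(i=2) -> return 1  (same call as traced above)
    -> return 3
    f(i=3) -> return 2  (same call as traced above)
  -> return 5
  f(i=4) -> return 3  (same call as traced above)
-> return 8

cnt is incremented once per call, so count the calls in each subtree. Let C(i) = number of calls made by f(i).
C(0) = C(1) = 1 (base case, no recursion); C(i) = 1 + C(i - 1) + C(i - 2) otherwise.
C(2) = 1 + C(1) + C(0) = 1 + 1 + 1 = 3
C(3) = 1 + C(2) + C(1) = 1 + 3 + 1 = 5
C(4) = 1 + C(3) + C(2) = 1 + 5 + 3 = 9
C(5) = 1 + C(4) + C(3) = 1 + 9 + 5 = 15
C(6) = 1 + C(5) + C(4) = 1 + 15 + 9 = 25
cnt = C(6) = 25

Final answer: 25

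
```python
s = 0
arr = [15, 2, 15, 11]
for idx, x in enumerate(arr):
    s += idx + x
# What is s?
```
Trace:
  s=0
  s=15, idx=0, x=15
  s=18, idx=1, x=2
  s=35, idx=2, x=15
  s=49, idx=3, x=11

Final answer: 49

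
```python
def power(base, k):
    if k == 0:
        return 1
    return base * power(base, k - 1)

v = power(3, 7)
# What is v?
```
Call trace:
power(base=3, k=7)
  power(base=3, k=6)
    power(base=3, k=5)
      power(base=3, k=4)
        power(base=3, k=3)
          power(base=3, k=2)
            power(base=3, k=1)
              power(base=3, k=0)
              -> return 1
            -> return 3
          -> return 9
        -> return 27
      -> return 81
    -> return 243
  -> return 729
-> return 2187

Final answer: 2187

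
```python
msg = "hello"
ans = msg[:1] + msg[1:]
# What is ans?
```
Trace:
  msg='hello'
  msg='hello', ans='hello'

Final answer: 'hello'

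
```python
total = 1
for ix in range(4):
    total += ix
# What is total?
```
Trace:
  total=1
  total=1, ix=0
  total=2, ix=1
  total=4, ix=2
  total=7, ix=3

Final answer: 7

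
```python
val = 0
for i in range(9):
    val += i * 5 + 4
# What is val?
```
Trace:
  val=0
  val=4, i=0
  val=13, i=1
  val=27, i=2
  val=46, i=3
  val=70, i=4
  val=99, i=5
  val=133, i=6
  val=172, i=7
  val=216, i=8

Final answer: 216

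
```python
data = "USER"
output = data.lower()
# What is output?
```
Trace:
  data='USER'
  data='USER', output='user'

Final answer: 'user'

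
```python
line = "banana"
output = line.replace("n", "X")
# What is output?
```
Trace:
  line='banana'
  line='banana', output='baXaXa'

Final answer: 'baXaXa'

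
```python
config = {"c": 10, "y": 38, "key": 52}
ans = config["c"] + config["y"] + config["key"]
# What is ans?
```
Trace:
  config={'c': 10, 'y': 38, 'key': 52}
  config={'c': 10, 'y': 38, 'key': 52}, ans=100

Final answer: 100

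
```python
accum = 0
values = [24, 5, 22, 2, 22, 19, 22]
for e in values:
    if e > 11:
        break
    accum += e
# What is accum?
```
Trace:
  accum=0
  accum=0, e=24

Final answer: 0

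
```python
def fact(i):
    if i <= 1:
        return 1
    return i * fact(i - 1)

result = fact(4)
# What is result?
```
Call trace:
fact(i=4)
  fact(i=3)
    fact(i=2)
      fact(i=1)
      -> return 1
    -> return 2
  -> return 6
-> return 24

Final answer: 24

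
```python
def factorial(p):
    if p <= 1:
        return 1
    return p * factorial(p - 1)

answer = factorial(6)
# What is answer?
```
Call trace:
factorial(p=6)
  factorial(p=5)
    factorial(p=4)
      factorial(p=3)
        factorial(p=2)
          factorial(p=1)
          -> return 1
        -> return 2
      -> return 6
    -> return 24
  -> return 120
-> return 720

Final answer: 720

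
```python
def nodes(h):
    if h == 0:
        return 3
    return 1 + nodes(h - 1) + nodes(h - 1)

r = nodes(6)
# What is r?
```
Call trace (a repeated sub-call is expanded the first time; later identical calls just restate its return value):
nodes(h=6)
  nodes(h=5)
    nodes(h=4)
      nodes(h=3)
        nodes(h=2)
          nodes(h=1)
            nodes(h=0)
            -> return 3
            nodes(h=0)
            -> return 3
          -> return 7
          nodes(h=1) -> return 7  (same call as traced above)
        -> return 15
        nodes(h=2) -> return 15  (same call as traced above)
      -> return 31
      nodes(h=3) -> return 31  (same call as traced above)
    -> return 63
    nodes(h=4) -> return 63  (same call as traced above)
  -> return 127
  nodes(h=5) -> return 127  (same call as traced above)
-> return 255

Final answer: 255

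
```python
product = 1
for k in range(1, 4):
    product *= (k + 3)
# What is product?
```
Trace:
  product=1
  product=4, k=1
  product=20, k=2
  product=120, k=3

Final answer: 120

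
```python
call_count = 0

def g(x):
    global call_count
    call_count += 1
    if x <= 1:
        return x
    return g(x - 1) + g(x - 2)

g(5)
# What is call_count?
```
Call trace (a repeated sub-call is expanded the first time; later identical calls just restate its return value):
g(x=5)
  g(x=4)
    g(x=3)
      g(x=2)
        g(x=1)
        -> return 1
        g(x=0)
        -> return 0
      -> return 1
      g(x=1)
      -> return 1
    -> return 2
    g(x=2) -> return 1  (same call as traced above)
  -> return 3
  g(x=3) -> return 2  (same call as traced above)
-> return 5

call_count is incremented once per call, so count the calls in each subtree. Let C(x) = number of calls made by g(x).
C(0) = C(1) = 1 (base case, no recursion); C(x) = 1 + C(x - 1) + C(x - 2) otherwise.
C(2) = 1 + C(1) + C(0) = 1 + 1 + 1 = 3
C(3) = 1 + C(2) + C(1) = 1 + 3 + 1 = 5
C(4) = 1 + C(3) + C(2) = 1 + 5 + 3 = 9
C(5) = 1 + C(4) + C(3) = 1 + 9 + 5 = 15
call_count = C(5) = 15

Final answer: 15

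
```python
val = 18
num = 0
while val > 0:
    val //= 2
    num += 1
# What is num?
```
Trace:
  val=18
  val=18, num=0
  val=9, num=1
  val=4, num=2
  val=2, num=3
  val=1, num=4
  val=0, num=5

Final answer: 5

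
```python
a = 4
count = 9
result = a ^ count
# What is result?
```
Trace:
  a=4
  a=4, count=9
  a=4, count=9, result=13

Final answer: 13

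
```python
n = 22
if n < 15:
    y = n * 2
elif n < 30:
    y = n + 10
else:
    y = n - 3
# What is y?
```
Trace:
  n=22
  n=22, y=32

Final answer: 32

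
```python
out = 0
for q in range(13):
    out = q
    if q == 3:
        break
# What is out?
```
Trace:
  out=0
  out=0, q=0
  out=1, q=1
  out=2, q=2
  out=3, q=3

Final answer: 3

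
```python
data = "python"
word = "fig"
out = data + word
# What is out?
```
Trace:
  data='python'
  data='python', word='fig'
  data='python', word='fig', out='pythonfig'

Final answer: 'pythonfig'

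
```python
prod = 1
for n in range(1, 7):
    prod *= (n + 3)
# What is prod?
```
Trace:
  prod=1
  prod=4, n=1
  prod=20, n=2
  prod=120, n=3
  prod=840, n=4
  prod=6720, n=5
  prod=60480, n=6

Final answer: 60480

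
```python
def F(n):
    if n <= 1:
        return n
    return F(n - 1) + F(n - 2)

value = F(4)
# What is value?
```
Call trace (a repeated sub-call is expanded the first time; later identical calls just restate its return value):
F(n=4)
  F(n=3)
    F(n=2)
      F(n=1)
      -> return 1
      F(n=0)
      -> return 0
    -> return 1
    F(n=1)
    -> return 1
  -> return 2
  F(n=2) -> return 1  (same call as traced above)
-> return 3

Final answer: 3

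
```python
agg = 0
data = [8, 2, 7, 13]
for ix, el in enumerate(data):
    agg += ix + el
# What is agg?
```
Trace:
  agg=0
  agg=8, ix=0, el=8
  agg=11, ix=1, el=2
  agg=20, ix=2, el=7
  agg=36, ix=3, el=13

Final answer: 36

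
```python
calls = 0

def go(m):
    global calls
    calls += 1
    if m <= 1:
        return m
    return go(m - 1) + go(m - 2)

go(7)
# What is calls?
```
Call trace (a repeated sub-call is expanded the first time; later identical calls just restate its return value):
go(m=7)
  go(m=6)
    go(m=5)
      go(m=4)
        go(m=3)
          go(m=2)
            go(m=1)
            -> return 1
            go(m=0)
            -> return 0
          -> return 1
          go(m=1)
          -> return 1
        -> return 2
        go(m=2) -> return 1  (same call as traced above)
      -> return 3
      go(m=3) -> return 2  (same call as traced above)
    -> return 5
    go(m=4) -> return 3  (same call as traced above)
  -> return 8
  go(m=5) -> return 5  (same call as traced above)
-> return 13

calls is incremented once per call, so count the calls in each subtree. Let C(m) = number of calls made by go(m).
C(0) = C(1) = 1 (base case, no recursion); C(m) = 1 + C(m - 1) + C(m - 2) otherwise.
C(2) = 1 + C(1) + C(0) = 1 + 1 + 1 = 3
C(3) = 1 + C(2) + C(1) = 1 + 3 + 1 = 5
C(4) = 1 + C(3) + C(2) = 1 + 5 + 3 = 9
C(5) = 1 + C(4) + C(3) = 1 + 9 + 5 = 15
C(6) = 1 + C(5) + C(4) = 1 + 15 + 9 = 25
C(7) = 1 + C(6) + C(5) = 1 + 25 + 15 = 41
calls = C(7) = 41

Final answer: 41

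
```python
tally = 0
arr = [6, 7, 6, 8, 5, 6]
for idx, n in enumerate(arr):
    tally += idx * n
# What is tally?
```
Trace:
  tally=0
  tally=0, idx=0, n=6
  tally=7, idx=1, n=7
  tally=19, idx=2, n=6
  tally=43, idx=3, n=8
  tally=63, idx=4, n=5
  tally=93, idx=5, n=6

Final answer: 93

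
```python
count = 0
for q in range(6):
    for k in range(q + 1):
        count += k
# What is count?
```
Trace:
  count=0
  count=0, q=0, k=0
  count=0, q=1, k=0
  count=1, q=1, k=1
  count=1, q=2, k=0
  count=2, q=2, k=1
  count=4, q=2, k=2
  count=4, q=3, k=0
  count=5, q=3, k=1
  count=7, q=3, k=2
  count=10, q=3, k=3
  count=10, q=4, k=0
  count=11, q=4, k=1
  count=13, q=4, k=2
  count=16, q=4, k=3
  count=20, q=4, k=4
  count=20, q=5, k=0
  count=21, q=5, k=1
  count=23, q=5, k=2
  count=26, q=5, k=3
  count=30, q=5, k=4
  count=35, q=5, k=5

Final answer: 35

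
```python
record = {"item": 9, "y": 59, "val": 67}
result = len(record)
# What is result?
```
Trace:
  record={'item': 9, 'y': 59, 'val': 67}
  record={'item': 9, 'y': 59, 'val': 67}, result=3

Final answer: 3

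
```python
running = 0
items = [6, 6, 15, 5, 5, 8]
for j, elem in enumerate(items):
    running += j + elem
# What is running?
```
Trace:
  running=0
  running=6, j=0, elem=6
  running=13, j=1, elem=6
  running=30, j=2, elem=15
  running=38, j=3, elem=5
  running=47, j=4, elem=5
  running=60, j=5, elem=8

Final answer: 60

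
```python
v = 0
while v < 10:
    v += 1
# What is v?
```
Trace:
  v=0
  v=1
  v=2
  v=3
  v=4
  v=5
  v=6
  v=7
  v=8
  v=9
  v=10

Final answer: 10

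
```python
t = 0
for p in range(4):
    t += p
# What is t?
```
Trace:
  t=0
  t=0, p=0
  t=1, p=1
  t=3, p=2
  t=6, p=3

Final answer: 6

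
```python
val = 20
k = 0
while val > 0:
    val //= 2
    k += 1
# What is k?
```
Trace:
  val=20
  val=20, k=0
  val=10, k=1
  val=5, k=2
  val=2, k=3
  val=1, k=4
  val=0, k=5

Final answer: 5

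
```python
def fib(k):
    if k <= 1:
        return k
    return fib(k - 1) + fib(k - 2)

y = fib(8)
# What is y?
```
Call trace (a repeated sub-call is expanded the first time; later identical calls just restate its return value):
fib(k=8)
  fib(k=7)
    fib(k=6)
      fib(k=5)
        fib(k=4)
          fib(k=3)
            fib(k=2)
              fib(k=1)
              -> return 1
              fib(k=0)
              -> return 0
            -> return 1
            fib(k=1)
            -> return 1
          -> return 2
          fib(k=2) -> return 1  (same call as traced above)
        -> return 3
        fib(k=3) -> return 2  (same call as traced above)
      -> return 5
      fib(k=4) -> return 3  (same call as traced above)
    -> return 8
    fib(k=5) -> return 5  (same call as traced above)
  -> return 13
  fib(k=6) -> return 8  (same call as traced above)
-> return 21

Final answer: 21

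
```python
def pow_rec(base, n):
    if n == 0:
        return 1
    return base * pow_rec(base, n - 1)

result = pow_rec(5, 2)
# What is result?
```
Call trace:
pow_rec(base=5, n=2)
  pow_rec(base=5, n=1)
    pow_rec(base=5, n=0)
    -> return 1
  -> return 5
-> return 25

Final answer: 25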